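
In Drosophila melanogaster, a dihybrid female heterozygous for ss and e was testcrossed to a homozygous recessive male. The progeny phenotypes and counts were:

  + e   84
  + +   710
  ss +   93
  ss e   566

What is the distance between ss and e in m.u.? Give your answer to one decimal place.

The two most frequent classes, + + (710) and ss e (566), are the parental types, so the F1 was + + / ss e.
The recombinant classes are + e and ss +: 84 + 93 = 177.
Recombination frequency = 177/1453 = 0.1218 ≈ 12.2%, i.e. 12.2 m.u.

12.2 m.u.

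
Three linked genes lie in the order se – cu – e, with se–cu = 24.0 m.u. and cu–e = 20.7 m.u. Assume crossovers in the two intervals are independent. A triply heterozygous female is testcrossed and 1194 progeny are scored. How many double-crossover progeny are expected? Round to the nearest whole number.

Map distances give recombination frequencies of 0.240 and 0.207 for the two intervals.
With no interference, expected double-crossover frequency = 0.240 × 0.207 = 0.04968.
Expected number = 0.04968 × 1194 = 59.32 ≈ 59.

59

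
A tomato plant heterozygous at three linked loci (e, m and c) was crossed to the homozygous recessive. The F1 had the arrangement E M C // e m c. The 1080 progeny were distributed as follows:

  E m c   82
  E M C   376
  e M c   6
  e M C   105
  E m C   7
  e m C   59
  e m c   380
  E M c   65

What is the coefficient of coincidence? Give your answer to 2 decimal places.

0.51

The two rarest classes, E m C and e M c, are the double crossovers. Comparing them with the parentals, only the m allele has switched, so m is the middle locus and the order is e – m – c.
e–m: (187 + 13)/1080 = 0.1852; m–c: (124 + 13)/1080 = 0.1269.
Expected DCO frequency = 0.1852 × 0.1269 ≈ 0.02350; observed = 13/1080 ≈ 0.01204.
Coefficient of coincidence = 0.01204/0.02350 ≈ 0.51.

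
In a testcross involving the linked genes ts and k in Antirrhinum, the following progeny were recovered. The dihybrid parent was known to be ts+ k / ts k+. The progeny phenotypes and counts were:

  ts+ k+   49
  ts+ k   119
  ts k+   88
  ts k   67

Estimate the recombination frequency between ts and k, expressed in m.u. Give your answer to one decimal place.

35.9 m.u.

The recombinant classes are ts+ k+ and ts k: 49 + 67 = 116.
Recombination frequency = 116/323 = 0.3591 ≈ 35.9%, i.e. 35.9 m.u.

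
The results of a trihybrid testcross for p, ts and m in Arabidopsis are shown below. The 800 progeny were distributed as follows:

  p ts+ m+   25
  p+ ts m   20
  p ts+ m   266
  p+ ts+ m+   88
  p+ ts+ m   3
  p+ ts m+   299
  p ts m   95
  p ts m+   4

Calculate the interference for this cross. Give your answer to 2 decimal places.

The two most frequent reciprocal classes, p ts+ m and p+ ts m+, are the parental types, so the F1 was p ts+ m / p+ ts m+.
The two rarest classes, p+ ts+ m and p ts m+, are the double crossovers. Comparing them with the parentals, only the p allele has switched, so p is the middle locus and the order is ts – p – m.
ts–p: (183 + 7)/800 = 0.2375; p–m: (45 + 7)/800 = 0.0650.
Expected DCO frequency = 0.2375 × 0.0650 ≈ 0.01544; observed = 7/800 ≈ 0.00875.
Coefficient of coincidence = 0.00875/0.01544 ≈ 0.57; interference = 1 − 0.57 = 0.43.

0.43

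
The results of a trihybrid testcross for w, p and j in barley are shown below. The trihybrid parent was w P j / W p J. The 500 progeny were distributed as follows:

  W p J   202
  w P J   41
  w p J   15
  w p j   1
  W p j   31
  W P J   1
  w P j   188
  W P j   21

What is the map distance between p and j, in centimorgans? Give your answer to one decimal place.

14.8 centimorgans

The two rarest classes, w p j and W P J, are the double crossovers. Comparing them with the parentals, only the p allele has switched, so p is the middle locus and the order is w – p – j.
Crossovers in the p–j interval produce the single-crossover classes w P J and W p j (41 + 31 = 72) plus the double crossovers (2).
RF(p–j) = (72 + 2) / 500 = 74/500 = 0.1480 → 14.8 centimorgans.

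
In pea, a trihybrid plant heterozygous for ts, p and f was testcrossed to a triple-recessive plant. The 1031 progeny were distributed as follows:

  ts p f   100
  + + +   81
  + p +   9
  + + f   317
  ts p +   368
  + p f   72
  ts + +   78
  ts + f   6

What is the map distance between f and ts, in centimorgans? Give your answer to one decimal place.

The two most frequent reciprocal classes, ts p + and + + f, are the parental types, so the F1 was ts p + / + + f.
The two rarest classes, + p + and ts + f, are the double crossovers. Comparing them with the parentals, only the ts allele has switched, so ts is the middle locus and the order is p – ts – f.
Crossovers in the ts–f interval produce the single-crossover classes ts p f and + + + (100 + 81 = 181) plus the double crossovers (15).
RF(ts–f) = (181 + 15) / 1031 = 196/1031 = 0.1901 → 19.0 centimorgans.

19.0 centimorgans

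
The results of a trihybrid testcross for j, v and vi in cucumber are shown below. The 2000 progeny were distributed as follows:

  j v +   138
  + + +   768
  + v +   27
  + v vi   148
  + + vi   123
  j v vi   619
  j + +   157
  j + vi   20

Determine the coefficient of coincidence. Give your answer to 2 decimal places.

0.87

The two most frequent reciprocal classes, j v vi and + + +, are the parental types, so the F1 was j v vi / + + +.
The two rarest classes, j + vi and + v +, are the double crossovers. Comparing them with the parentals, only the v allele has switched, so v is the middle locus and the order is j – v – vi.
j–v: (305 + 47)/2000 = 0.1760; v–vi: (261 + 47)/2000 = 0.1540.
Expected DCO frequency = 0.1760 × 0.1540 ≈ 0.02710; observed = 47/2000 ≈ 0.02350.
Coefficient of coincidence = 0.02350/0.02710 ≈ 0.87.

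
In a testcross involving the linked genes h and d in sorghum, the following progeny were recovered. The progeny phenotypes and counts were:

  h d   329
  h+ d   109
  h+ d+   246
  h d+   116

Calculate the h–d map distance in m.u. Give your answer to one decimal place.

28.1 m.u.

The two most frequent classes, h+ d+ (246) and h d (329), are the parental types, so the F1 was h+ d+ / h d.
The recombinant classes are h+ d and h d+: 109 + 116 = 225.
Recombination frequency = 225/800 = 0.2812 ≈ 28.1%, i.e. 28.1 m.u.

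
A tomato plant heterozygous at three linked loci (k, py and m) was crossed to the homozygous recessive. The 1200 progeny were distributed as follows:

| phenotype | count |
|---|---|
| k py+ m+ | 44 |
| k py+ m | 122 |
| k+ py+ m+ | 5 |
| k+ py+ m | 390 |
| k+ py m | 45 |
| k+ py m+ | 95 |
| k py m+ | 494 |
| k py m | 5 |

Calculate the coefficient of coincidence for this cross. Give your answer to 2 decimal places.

The two most frequent reciprocal classes, k py m+ and k+ py+ m, are the parental types, so the F1 was k py m+ / k+ py+ m.
The two rarest classes, k py m and k+ py+ m+, are the double crossovers. Comparing them with the parentals, only the m allele has switched, so m is the middle locus and the order is k – m – py.
k–m: (217 + 10)/1200 = 0.1892; m–py: (89 + 10)/1200 = 0.0825.
Expected DCO frequency = 0.1892 × 0.0825 ≈ 0.01561; observed = 10/1200 ≈ 0.00833.
Coefficient of coincidence = 0.00833/0.01561 ≈ 0.53.

0.53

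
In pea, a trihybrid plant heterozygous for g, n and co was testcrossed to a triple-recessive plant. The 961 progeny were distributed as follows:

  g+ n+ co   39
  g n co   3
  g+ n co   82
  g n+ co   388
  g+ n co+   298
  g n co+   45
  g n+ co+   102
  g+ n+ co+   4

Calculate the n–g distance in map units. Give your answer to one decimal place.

The two most frequent reciprocal classes, g n+ co and g+ n co+, are the parental types, so the F1 was g n+ co / g+ n co+.
The two rarest classes, g n co and g+ n+ co+, are the double crossovers. Comparing them with the parentals, only the n allele has switched, so n is the middle locus and the order is co – n – g.
Crossovers in the n–g interval produce the single-crossover classes g+ n+ co and g n co+ (39 + 45 = 84) plus the double crossovers (7).
RF(n–g) = (84 + 7) / 961 = 91/961 = 0.0947 → 9.5 map units.

9.5 map units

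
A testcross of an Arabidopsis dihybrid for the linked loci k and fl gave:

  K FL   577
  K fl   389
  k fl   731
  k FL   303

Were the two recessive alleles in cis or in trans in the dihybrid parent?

The two most frequent classes are K FL (577) and k fl (731); these are the parental (non-recombinant) types.
So the F1 carried K FL on one chromosome and k fl on the other — the recessive alleles are on the same chromosome (cis / coupling).

cis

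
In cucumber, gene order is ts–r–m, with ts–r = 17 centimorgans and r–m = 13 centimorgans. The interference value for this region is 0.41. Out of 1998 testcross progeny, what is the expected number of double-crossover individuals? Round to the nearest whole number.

Map distances give recombination frequencies of 0.170 and 0.130 for the two intervals.
With interference 0.41 (so coincidence = 0.59), expected double-crossover frequency = 0.170 × 0.130 × 0.59 = 0.01304.
Expected number = 0.01304 × 1998 = 26.05 ≈ 26.

26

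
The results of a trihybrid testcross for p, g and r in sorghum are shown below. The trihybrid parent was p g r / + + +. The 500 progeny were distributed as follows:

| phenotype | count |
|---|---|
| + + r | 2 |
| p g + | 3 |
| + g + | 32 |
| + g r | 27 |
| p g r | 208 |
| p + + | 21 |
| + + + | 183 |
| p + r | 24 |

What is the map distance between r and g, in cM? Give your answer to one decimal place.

The two rarest classes, p g + and + + r, are the double crossovers. Comparing them with the parentals, only the r allele has switched, so r is the middle locus and the order is p – r – g.
Crossovers in the r–g interval produce the single-crossover classes p + r and + g + (24 + 32 = 56) plus the double crossovers (5).
RF(r–g) = (56 + 5) / 500 = 61/500 = 0.1220 → 12.2 cM.

12.2 cM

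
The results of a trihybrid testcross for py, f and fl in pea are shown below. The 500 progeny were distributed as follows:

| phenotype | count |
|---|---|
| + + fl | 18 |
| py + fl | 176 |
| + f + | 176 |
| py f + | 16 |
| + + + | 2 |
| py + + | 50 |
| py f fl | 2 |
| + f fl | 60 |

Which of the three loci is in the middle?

The two most frequent reciprocal classes, py + fl and + f +, are the parental types, so the F1 was py + fl / + f +.
The two rarest classes, py f fl and + + +, are the double crossovers. Comparing them with the parentals, only the f allele has switched, so f is the middle locus and the order is py – f – fl.

f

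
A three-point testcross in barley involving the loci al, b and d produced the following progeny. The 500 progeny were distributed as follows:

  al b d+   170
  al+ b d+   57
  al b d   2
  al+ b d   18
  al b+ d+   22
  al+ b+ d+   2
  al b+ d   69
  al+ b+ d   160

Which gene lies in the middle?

d

The two most frequent reciprocal classes, al b d+ and al+ b+ d, are the parental types, so the F1 was al b d+ / al+ b+ d.
The two rarest classes, al b d and al+ b+ d+, are the double crossovers. Comparing them with the parentals, only the d allele has switched, so d is the middle locus and the order is b – d – al.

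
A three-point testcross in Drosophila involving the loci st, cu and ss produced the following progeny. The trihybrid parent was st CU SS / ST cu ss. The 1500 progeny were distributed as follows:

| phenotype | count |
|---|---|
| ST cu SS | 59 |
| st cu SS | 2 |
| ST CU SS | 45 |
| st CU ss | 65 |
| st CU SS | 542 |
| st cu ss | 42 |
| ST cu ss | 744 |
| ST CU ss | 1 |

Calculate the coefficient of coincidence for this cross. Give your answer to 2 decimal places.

The two rarest classes, st cu SS and ST CU ss, are the double crossovers. Comparing them with the parentals, only the cu allele has switched, so cu is the middle locus and the order is st – cu – ss.
st–cu: (87 + 3)/1500 = 0.0600; cu–ss: (124 + 3)/1500 = 0.0847.
Expected DCO frequency = 0.0600 × 0.0847 ≈ 0.00508; observed = 3/1500 ≈ 0.00200.
Coefficient of coincidence = 0.00200/0.00508 ≈ 0.39.

0.39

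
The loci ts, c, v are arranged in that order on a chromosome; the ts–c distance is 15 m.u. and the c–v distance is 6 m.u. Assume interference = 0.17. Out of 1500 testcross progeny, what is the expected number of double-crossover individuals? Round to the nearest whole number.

Map distances give recombination frequencies of 0.150 and 0.060 for the two intervals.
With interference 0.17 (so coincidence = 0.83), expected double-crossover frequency = 0.150 × 0.060 × 0.83 = 0.00747.
Expected number = 0.00747 × 1500 = 11.20 ≈ 11.

11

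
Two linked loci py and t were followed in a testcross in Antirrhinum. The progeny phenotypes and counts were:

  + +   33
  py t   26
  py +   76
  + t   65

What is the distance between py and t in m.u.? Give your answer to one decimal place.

The two most frequent classes, + t (65) and py + (76), are the parental types, so the F1 was + t / py +.
The recombinant classes are + + and py t: 33 + 26 = 59.
Recombination frequency = 59/200 = 0.2950 ≈ 29.5%, i.e. 29.5 m.u.

29.5 m.u.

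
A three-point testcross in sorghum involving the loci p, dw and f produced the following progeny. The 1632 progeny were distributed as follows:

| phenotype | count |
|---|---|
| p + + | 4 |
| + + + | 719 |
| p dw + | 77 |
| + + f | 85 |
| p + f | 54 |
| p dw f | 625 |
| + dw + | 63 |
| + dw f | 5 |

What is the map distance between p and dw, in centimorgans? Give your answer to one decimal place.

7.7 centimorgans

The two most frequent reciprocal classes, + + + and p dw f, are the parental types, so the F1 was + + + / p dw f.
The two rarest classes, p + + and + dw f, are the double crossovers. Comparing them with the parentals, only the p allele has switched, so p is the middle locus and the order is f – p – dw.
Crossovers in the p–dw interval produce the single-crossover classes + dw + and p + f (63 + 54 = 117) plus the double crossovers (9).
RF(p–dw) = (117 + 9) / 1632 = 126/1632 = 0.0772 → 7.7 centimorgans.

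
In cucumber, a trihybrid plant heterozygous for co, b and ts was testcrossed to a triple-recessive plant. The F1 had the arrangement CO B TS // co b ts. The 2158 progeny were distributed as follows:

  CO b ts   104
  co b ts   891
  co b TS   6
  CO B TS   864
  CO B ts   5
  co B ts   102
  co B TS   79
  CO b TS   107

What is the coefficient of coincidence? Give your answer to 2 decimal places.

The two rarest classes, CO B ts and co b TS, are the double crossovers. Comparing them with the parentals, only the ts allele has switched, so ts is the middle locus and the order is b – ts – co.
b–ts: (209 + 11)/2158 = 0.1019; ts–co: (183 + 11)/2158 = 0.0899.
Expected DCO frequency = 0.1019 × 0.0899 ≈ 0.00916; observed = 11/2158 ≈ 0.00510.
Coefficient of coincidence = 0.00510/0.00916 ≈ 0.56.

0.56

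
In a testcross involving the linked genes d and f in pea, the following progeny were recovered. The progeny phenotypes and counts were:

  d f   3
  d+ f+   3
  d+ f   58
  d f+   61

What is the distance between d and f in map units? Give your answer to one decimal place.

4.8 map units

The two most frequent classes, d+ f (58) and d f+ (61), are the parental types, so the F1 was d+ f / d f+.
The recombinant classes are d+ f+ and d f: 3 + 3 = 6.
Recombination frequency = 6/125 = 0.0480 ≈ 4.8%, i.e. 4.8 map units.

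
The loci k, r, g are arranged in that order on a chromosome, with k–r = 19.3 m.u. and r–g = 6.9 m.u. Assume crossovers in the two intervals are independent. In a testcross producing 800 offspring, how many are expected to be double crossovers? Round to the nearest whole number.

11

Map distances give recombination frequencies of 0.193 and 0.069 for the two intervals.
With no interference, expected double-crossover frequency = 0.193 × 0.069 = 0.01332.
Expected number = 0.01332 × 800 = 10.65 ≈ 11.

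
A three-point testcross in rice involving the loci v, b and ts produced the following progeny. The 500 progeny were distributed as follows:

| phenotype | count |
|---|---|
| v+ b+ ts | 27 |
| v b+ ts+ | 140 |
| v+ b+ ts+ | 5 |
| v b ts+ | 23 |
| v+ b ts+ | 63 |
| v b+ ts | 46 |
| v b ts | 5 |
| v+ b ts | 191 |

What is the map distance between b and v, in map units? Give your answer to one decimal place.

The two most frequent reciprocal classes, v b+ ts+ and v+ b ts, are the parental types, so the F1 was v b+ ts+ / v+ b ts.
The two rarest classes, v+ b+ ts+ and v b ts, are the double crossovers. Comparing them with the parentals, only the v allele has switched, so v is the middle locus and the order is b – v – ts.
Crossovers in the b–v interval produce the single-crossover classes v b ts+ and v+ b+ ts (23 + 27 = 50) plus the double crossovers (10).
RF(b–v) = (50 + 10) / 500 = 60/500 = 0.1200 → 12.0 map units.

12.0 map units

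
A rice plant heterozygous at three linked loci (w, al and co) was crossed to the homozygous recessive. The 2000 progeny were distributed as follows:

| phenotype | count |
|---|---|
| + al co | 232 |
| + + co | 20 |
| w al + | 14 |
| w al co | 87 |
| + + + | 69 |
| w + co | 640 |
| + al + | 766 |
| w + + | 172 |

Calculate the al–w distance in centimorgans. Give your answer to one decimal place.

The two most frequent reciprocal classes, + al + and w + co, are the parental types, so the F1 was + al + / w + co.
The two rarest classes, w al + and + + co, are the double crossovers. Comparing them with the parentals, only the w allele has switched, so w is the middle locus and the order is co – w – al.
Crossovers in the w–al interval produce the single-crossover classes + + + and w al co (69 + 87 = 156) plus the double crossovers (34).
RF(w–al) = (156 + 34) / 2000 = 190/2000 = 0.0950 → 9.5 centimorgans.

9.5 centimorgans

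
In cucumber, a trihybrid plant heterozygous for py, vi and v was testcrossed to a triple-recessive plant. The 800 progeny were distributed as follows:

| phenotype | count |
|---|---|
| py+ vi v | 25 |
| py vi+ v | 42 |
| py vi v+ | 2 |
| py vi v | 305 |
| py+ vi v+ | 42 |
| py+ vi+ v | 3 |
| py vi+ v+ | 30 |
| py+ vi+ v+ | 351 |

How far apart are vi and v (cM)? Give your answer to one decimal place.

11.1 cM

The two most frequent reciprocal classes, py vi v and py+ vi+ v+, are the parental types, so the F1 was py vi v / py+ vi+ v+.
The two rarest classes, py vi v+ and py+ vi+ v, are the double crossovers. Comparing them with the parentals, only the v allele has switched, so v is the middle locus and the order is py – v – vi.
Crossovers in the v–vi interval produce the single-crossover classes py vi+ v and py+ vi v+ (42 + 42 = 84) plus the double crossovers (5).
RF(v–vi) = (84 + 5) / 800 = 89/800 = 0.1113 → 11.1 cM.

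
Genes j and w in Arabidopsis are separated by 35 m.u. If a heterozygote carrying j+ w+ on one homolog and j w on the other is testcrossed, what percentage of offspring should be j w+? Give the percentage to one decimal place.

17.5%

A map distance of 35 m.u. corresponds to a recombination frequency of 0.350.
The F1 is j+ w+ / j w, so j w+ is a recombinant gamete class with expected frequency r/2 = 0.350/2 = 0.1750.
That is 0.1750 = 17.5% of the progeny.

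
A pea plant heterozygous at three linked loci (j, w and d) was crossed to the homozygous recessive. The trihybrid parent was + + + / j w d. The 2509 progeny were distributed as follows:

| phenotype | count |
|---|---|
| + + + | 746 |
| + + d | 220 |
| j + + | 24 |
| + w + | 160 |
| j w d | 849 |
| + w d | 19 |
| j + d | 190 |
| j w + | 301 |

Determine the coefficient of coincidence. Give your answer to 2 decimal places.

The two rarest classes, j + + and + w d, are the double crossovers. Comparing them with the parentals, only the j allele has switched, so j is the middle locus and the order is d – j – w.
d–j: (521 + 43)/2509 = 0.2248; j–w: (350 + 43)/2509 = 0.1566.
Expected DCO frequency = 0.2248 × 0.1566 ≈ 0.03520; observed = 43/2509 ≈ 0.01714.
Coefficient of coincidence = 0.01714/0.03520 ≈ 0.49.

0.49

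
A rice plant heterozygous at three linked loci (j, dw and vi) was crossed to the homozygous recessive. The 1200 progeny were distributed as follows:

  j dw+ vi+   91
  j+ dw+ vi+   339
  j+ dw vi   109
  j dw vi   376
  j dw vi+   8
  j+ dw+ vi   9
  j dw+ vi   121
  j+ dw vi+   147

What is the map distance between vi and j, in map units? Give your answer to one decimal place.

18.1 map units

The two most frequent reciprocal classes, j+ dw+ vi+ and j dw vi, are the parental types, so the F1 was j+ dw+ vi+ / j dw vi.
The two rarest classes, j+ dw+ vi and j dw vi+, are the double crossovers. Comparing them with the parentals, only the vi allele has switched, so vi is the middle locus and the order is j – vi – dw.
Crossovers in the j–vi interval produce the single-crossover classes j dw+ vi+ and j+ dw vi (91 + 109 = 200) plus the double crossovers (17).
RF(j–vi) = (200 + 17) / 1200 = 217/1200 = 0.1808 → 18.1 map units.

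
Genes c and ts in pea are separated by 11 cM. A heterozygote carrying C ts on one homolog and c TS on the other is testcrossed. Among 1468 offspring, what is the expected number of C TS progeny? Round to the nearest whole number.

A map distance of 11 cM corresponds to a recombination frequency of 0.110.
The F1 is C ts / c TS, so C TS is a recombinant gamete class with expected frequency r/2 = 0.110/2 = 0.0550.
Expected number = 0.0550 × 1468 = 80.74 ≈ 81.

81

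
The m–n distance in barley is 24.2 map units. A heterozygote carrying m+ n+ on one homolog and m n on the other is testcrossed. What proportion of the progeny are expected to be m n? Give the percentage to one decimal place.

A map distance of 24.2 map units corresponds to a recombination frequency of 0.242.
The F1 is m+ n+ / m n, so m n is a parental gamete class with expected frequency (1 − r)/2 = 0.758/2 = 0.3790.
That is 0.3790 = 37.9% of the progeny.

37.9%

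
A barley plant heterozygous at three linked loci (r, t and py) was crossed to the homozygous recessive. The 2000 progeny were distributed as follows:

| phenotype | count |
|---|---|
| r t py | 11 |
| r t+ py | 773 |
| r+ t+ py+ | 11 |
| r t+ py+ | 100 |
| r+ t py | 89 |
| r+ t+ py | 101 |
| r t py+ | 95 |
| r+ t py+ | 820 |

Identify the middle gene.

The two most frequent reciprocal classes, r+ t py+ and r t+ py, are the parental types, so the F1 was r+ t py+ / r t+ py.
The two rarest classes, r+ t+ py+ and r t py, are the double crossovers. Comparing them with the parentals, only the t allele has switched, so t is the middle locus and the order is py – t – r.

t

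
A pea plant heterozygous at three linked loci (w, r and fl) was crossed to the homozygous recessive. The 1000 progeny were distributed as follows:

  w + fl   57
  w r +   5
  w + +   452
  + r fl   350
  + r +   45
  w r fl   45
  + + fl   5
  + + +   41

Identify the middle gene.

The two most frequent reciprocal classes, w + + and + r fl, are the parental types, so the F1 was w + + / + r fl.
The two rarest classes, w r + and + + fl, are the double crossovers. Comparing them with the parentals, only the r allele has switched, so r is the middle locus and the order is w – r – fl.

r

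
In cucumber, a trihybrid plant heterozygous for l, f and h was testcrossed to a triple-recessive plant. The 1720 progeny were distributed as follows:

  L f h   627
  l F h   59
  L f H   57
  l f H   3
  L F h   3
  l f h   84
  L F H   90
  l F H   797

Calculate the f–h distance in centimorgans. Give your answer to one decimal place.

7.1 centimorgans

The two most frequent reciprocal classes, L f h and l F H, are the parental types, so the F1 was L f h / l F H.
The two rarest classes, L F h and l f H, are the double crossovers. Comparing them with the parentals, only the f allele has switched, so f is the middle locus and the order is h – f – l.
Crossovers in the h–f interval produce the single-crossover classes L f H and l F h (57 + 59 = 116) plus the double crossovers (6).
RF(h–f) = (116 + 6) / 1720 = 122/1720 = 0.0709 → 7.1 centimorgans.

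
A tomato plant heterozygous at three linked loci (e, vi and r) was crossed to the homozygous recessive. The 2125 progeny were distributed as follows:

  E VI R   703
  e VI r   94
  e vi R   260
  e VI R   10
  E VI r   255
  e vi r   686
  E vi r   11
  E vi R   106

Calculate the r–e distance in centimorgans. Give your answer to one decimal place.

The two most frequent reciprocal classes, E VI R and e vi r, are the parental types, so the F1 was E VI R / e vi r.
The two rarest classes, e VI R and E vi r, are the double crossovers. Comparing them with the parentals, only the e allele has switched, so e is the middle locus and the order is vi – e – r.
Crossovers in the e–r interval produce the single-crossover classes E VI r and e vi R (255 + 260 = 515) plus the double crossovers (21).
RF(e–r) = (515 + 21) / 2125 = 536/2125 = 0.2522 → 25.2 centimorgans.

25.2 centimorgans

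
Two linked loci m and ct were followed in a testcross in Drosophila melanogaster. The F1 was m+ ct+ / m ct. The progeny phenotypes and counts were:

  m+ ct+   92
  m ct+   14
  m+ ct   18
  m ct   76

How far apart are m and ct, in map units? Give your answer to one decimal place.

16.0 map units

The recombinant classes are m+ ct and m ct+: 18 + 14 = 32.
Recombination frequency = 32/200 = 0.1600 ≈ 16.0%, i.e. 16.0 map units.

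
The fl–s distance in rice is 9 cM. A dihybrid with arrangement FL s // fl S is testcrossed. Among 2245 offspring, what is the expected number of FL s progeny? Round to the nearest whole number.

1021

A map distance of 9 cM corresponds to a recombination frequency of 0.090.
The F1 is FL s / fl S, so FL s is a parental gamete class with expected frequency (1 − r)/2 = 0.910/2 = 0.4550.
Expected number = 0.4550 × 2245 = 1021.48 ≈ 1021.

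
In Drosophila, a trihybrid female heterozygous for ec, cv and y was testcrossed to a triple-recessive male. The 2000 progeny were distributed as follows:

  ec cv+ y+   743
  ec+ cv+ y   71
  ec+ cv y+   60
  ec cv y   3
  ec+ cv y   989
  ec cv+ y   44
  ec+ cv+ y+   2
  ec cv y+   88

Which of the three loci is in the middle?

The two most frequent reciprocal classes, ec+ cv y and ec cv+ y+, are the parental types, so the F1 was ec+ cv y / ec cv+ y+.
The two rarest classes, ec cv y and ec+ cv+ y+, are the double crossovers. Comparing them with the parentals, only the ec allele has switched, so ec is the middle locus and the order is y – ec – cv.

ec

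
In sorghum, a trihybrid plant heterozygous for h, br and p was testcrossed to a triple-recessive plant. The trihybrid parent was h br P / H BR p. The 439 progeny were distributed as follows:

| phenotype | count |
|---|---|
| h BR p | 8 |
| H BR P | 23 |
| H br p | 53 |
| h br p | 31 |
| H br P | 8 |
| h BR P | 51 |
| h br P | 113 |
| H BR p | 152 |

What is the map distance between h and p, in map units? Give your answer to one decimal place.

The two rarest classes, H br P and h BR p, are the double crossovers. Comparing them with the parentals, only the h allele has switched, so h is the middle locus and the order is br – h – p.
Crossovers in the h–p interval produce the single-crossover classes h br p and H BR P (31 + 23 = 54) plus the double crossovers (16).
RF(h–p) = (54 + 16) / 439 = 70/439 = 0.1595 → 15.9 map units.

15.9 map units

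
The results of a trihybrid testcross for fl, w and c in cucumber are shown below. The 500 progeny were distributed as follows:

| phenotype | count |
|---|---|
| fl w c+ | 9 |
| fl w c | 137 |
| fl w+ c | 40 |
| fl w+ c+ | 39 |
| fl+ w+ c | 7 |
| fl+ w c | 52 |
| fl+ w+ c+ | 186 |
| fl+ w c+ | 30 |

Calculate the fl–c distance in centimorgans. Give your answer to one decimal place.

The two most frequent reciprocal classes, fl w c and fl+ w+ c+, are the parental types, so the F1 was fl w c / fl+ w+ c+.
The two rarest classes, fl w c+ and fl+ w+ c, are the double crossovers. Comparing them with the parentals, only the c allele has switched, so c is the middle locus and the order is fl – c – w.
Crossovers in the fl–c interval produce the single-crossover classes fl+ w c and fl w+ c+ (52 + 39 = 91) plus the double crossovers (16).
RF(fl–c) = (91 + 16) / 500 = 107/500 = 0.2140 → 21.4 centimorgans.

21.4 centimorgans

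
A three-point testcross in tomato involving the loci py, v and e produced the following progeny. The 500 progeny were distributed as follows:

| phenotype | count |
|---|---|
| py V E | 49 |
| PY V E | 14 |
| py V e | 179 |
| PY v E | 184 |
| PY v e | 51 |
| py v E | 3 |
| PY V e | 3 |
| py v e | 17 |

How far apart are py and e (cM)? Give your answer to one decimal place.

21.2 cM

The two most frequent reciprocal classes, py V e and PY v E, are the parental types, so the F1 was py V e / PY v E.
The two rarest classes, PY V e and py v E, are the double crossovers. Comparing them with the parentals, only the py allele has switched, so py is the middle locus and the order is e – py – v.
Crossovers in the e–py interval produce the single-crossover classes py V E and PY v e (49 + 51 = 100) plus the double crossovers (6).
RF(e–py) = (100 + 6) / 500 = 106/500 = 0.2120 → 21.2 cM.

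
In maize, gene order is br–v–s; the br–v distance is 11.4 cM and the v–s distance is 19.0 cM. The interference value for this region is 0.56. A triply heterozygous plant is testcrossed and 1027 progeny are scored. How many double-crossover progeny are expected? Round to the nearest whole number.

Map distances give recombination frequencies of 0.114 and 0.190 for the two intervals.
With interference 0.56 (so coincidence = 0.44), expected double-crossover frequency = 0.114 × 0.190 × 0.44 = 0.00953.
Expected number = 0.00953 × 1027 = 9.79 ≈ 10.

10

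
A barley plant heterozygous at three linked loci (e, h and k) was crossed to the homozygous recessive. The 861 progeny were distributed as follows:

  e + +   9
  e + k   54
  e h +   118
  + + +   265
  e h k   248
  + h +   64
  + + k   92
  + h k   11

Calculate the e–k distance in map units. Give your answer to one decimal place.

26.7 map units

The two most frequent reciprocal classes, + + + and e h k, are the parental types, so the F1 was + + + / e h k.
The two rarest classes, e + + and + h k, are the double crossovers. Comparing them with the parentals, only the e allele has switched, so e is the middle locus and the order is h – e – k.
Crossovers in the e–k interval produce the single-crossover classes + + k and e h + (92 + 118 = 210) plus the double crossovers (20).
RF(e–k) = (210 + 20) / 861 = 230/861 = 0.2671 → 26.7 map units.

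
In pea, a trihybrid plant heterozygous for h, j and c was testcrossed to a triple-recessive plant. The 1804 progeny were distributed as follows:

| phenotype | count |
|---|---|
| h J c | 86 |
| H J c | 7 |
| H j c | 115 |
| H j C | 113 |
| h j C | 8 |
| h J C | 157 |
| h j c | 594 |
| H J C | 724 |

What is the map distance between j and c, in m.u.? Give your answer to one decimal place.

The two most frequent reciprocal classes, h j c and H J C, are the parental types, so the F1 was h j c / H J C.
The two rarest classes, h j C and H J c, are the double crossovers. Comparing them with the parentals, only the c allele has switched, so c is the middle locus and the order is j – c – h.
Crossovers in the j–c interval produce the single-crossover classes h J c and H j C (86 + 113 = 199) plus the double crossovers (15).
RF(j–c) = (199 + 15) / 1804 = 214/1804 = 0.1186 → 11.9 m.u.

11.9 m.u.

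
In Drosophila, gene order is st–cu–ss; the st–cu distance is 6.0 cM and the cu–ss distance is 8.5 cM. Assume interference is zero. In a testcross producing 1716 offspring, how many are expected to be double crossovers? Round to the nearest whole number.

Map distances give recombination frequencies of 0.060 and 0.085 for the two intervals.
With no interference, expected double-crossover frequency = 0.060 × 0.085 = 0.00510.
Expected number = 0.00510 × 1716 = 8.75 ≈ 9.

9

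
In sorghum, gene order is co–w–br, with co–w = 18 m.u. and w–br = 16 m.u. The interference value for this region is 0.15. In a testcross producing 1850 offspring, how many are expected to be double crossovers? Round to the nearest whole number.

45

Map distances give recombination frequencies of 0.180 and 0.160 for the two intervals.
With interference 0.15 (so coincidence = 0.85), expected double-crossover frequency = 0.180 × 0.160 × 0.85 = 0.02448.
Expected number = 0.02448 × 1850 = 45.29 ≈ 45.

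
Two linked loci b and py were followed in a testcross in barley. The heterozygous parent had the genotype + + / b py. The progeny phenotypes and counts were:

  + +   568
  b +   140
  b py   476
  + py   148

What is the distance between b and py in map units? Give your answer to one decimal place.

The recombinant classes are + py and b +: 148 + 140 = 288.
Recombination frequency = 288/1332 = 0.2162 ≈ 21.6%, i.e. 21.6 map units.

21.6 map units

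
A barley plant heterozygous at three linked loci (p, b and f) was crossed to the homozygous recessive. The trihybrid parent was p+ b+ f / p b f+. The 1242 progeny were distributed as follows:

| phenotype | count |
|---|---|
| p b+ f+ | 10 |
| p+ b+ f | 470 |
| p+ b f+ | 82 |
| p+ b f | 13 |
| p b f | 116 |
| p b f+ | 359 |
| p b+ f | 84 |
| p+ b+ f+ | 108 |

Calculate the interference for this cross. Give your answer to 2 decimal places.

0.39

The two rarest classes, p+ b f and p b+ f+, are the double crossovers. Comparing them with the parentals, only the b allele has switched, so b is the middle locus and the order is p – b – f.
p–b: (166 + 23)/1242 = 0.1522; b–f: (224 + 23)/1242 = 0.1989.
Expected DCO frequency = 0.1522 × 0.1989 ≈ 0.03027; observed = 23/1242 ≈ 0.01852.
Coefficient of coincidence = 0.01852/0.03027 ≈ 0.61; interference = 1 − 0.61 = 0.39.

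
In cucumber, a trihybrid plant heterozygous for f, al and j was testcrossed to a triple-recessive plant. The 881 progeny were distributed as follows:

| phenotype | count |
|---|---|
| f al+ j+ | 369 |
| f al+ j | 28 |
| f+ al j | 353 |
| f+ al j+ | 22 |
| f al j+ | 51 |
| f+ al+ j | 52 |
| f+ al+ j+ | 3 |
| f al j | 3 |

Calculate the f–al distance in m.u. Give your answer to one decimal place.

The two most frequent reciprocal classes, f al+ j+ and f+ al j, are the parental types, so the F1 was f al+ j+ / f+ al j.
The two rarest classes, f+ al+ j+ and f al j, are the double crossovers. Comparing them with the parentals, only the f allele has switched, so f is the middle locus and the order is al – f – j.
Crossovers in the al–f interval produce the single-crossover classes f al j+ and f+ al+ j (51 + 52 = 103) plus the double crossovers (6).
RF(al–f) = (103 + 6) / 881 = 109/881 = 0.1237 → 12.4 m.u.

12.4 m.u.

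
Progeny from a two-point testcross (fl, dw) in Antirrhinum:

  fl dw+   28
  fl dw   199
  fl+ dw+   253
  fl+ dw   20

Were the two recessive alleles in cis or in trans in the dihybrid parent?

cis

The two most frequent classes are fl+ dw+ (253) and fl dw (199); these are the parental (non-recombinant) types.
So the F1 carried fl+ dw+ on one chromosome and fl dw on the other — the recessive alleles are on the same chromosome (cis / coupling).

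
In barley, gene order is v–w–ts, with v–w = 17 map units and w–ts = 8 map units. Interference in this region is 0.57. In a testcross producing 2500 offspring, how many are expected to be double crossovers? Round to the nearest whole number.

15

Map distances give recombination frequencies of 0.170 and 0.080 for the two intervals.
With interference 0.57 (so coincidence = 0.43), expected double-crossover frequency = 0.170 × 0.080 × 0.43 = 0.00585.
Expected number = 0.00585 × 2500 = 14.62 ≈ 15.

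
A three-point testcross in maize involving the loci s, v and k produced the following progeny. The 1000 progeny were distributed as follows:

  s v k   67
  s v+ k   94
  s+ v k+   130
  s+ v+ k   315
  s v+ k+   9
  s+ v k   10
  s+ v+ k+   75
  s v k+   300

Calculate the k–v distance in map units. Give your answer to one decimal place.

16.1 map units

The two most frequent reciprocal classes, s+ v+ k and s v k+, are the parental types, so the F1 was s+ v+ k / s v k+.
The two rarest classes, s+ v k and s v+ k+, are the double crossovers. Comparing them with the parentals, only the v allele has switched, so v is the middle locus and the order is s – v – k.
Crossovers in the v–k interval produce the single-crossover classes s+ v+ k+ and s v k (75 + 67 = 142) plus the double crossovers (19).
RF(v–k) = (142 + 19) / 1000 = 161/1000 = 0.1610 → 16.1 map units.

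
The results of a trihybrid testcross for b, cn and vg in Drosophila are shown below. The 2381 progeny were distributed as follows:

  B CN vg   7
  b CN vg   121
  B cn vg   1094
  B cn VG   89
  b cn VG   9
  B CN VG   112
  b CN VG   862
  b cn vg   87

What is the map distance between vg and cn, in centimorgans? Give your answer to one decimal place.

The two most frequent reciprocal classes, B cn vg and b CN VG, are the parental types, so the F1 was B cn vg / b CN VG.
The two rarest classes, B CN vg and b cn VG, are the double crossovers. Comparing them with the parentals, only the cn allele has switched, so cn is the middle locus and the order is vg – cn – b.
Crossovers in the vg–cn interval produce the single-crossover classes B cn VG and b CN vg (89 + 121 = 210) plus the double crossovers (16).
RF(vg–cn) = (210 + 16) / 2381 = 226/2381 = 0.0949 → 9.5 centimorgans.

9.5 centimorgans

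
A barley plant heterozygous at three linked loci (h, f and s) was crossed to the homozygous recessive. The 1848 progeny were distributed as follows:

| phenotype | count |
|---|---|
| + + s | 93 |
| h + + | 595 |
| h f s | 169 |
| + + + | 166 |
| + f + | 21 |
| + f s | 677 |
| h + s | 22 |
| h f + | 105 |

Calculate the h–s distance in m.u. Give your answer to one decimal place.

20.5 m.u.

The two most frequent reciprocal classes, + f s and h + +, are the parental types, so the F1 was + f s / h + +.
The two rarest classes, + f + and h + s, are the double crossovers. Comparing them with the parentals, only the s allele has switched, so s is the middle locus and the order is f – s – h.
Crossovers in the s–h interval produce the single-crossover classes h f s and + + + (169 + 166 = 335) plus the double crossovers (43).
RF(s–h) = (335 + 43) / 1848 = 378/1848 = 0.2045 → 20.5 m.u.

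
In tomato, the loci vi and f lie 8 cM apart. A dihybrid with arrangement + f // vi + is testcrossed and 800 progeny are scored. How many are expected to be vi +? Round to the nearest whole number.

A map distance of 8 cM corresponds to a recombination frequency of 0.080.
The F1 is + f / vi +, so vi + is a parental gamete class with expected frequency (1 − r)/2 = 0.920/2 = 0.4600.
Expected number = 0.4600 × 800 = 368.00 ≈ 368.

368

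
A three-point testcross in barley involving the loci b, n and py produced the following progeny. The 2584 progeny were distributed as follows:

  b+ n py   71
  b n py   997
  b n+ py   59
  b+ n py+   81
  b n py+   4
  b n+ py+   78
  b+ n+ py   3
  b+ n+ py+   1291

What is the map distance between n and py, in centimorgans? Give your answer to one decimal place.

The two most frequent reciprocal classes, b+ n+ py+ and b n py, are the parental types, so the F1 was b+ n+ py+ / b n py.
The two rarest classes, b+ n+ py and b n py+, are the double crossovers. Comparing them with the parentals, only the py allele has switched, so py is the middle locus and the order is n – py – b.
Crossovers in the n–py interval produce the single-crossover classes b+ n py+ and b n+ py (81 + 59 = 140) plus the double crossovers (7).
RF(n–py) = (140 + 7) / 2584 = 147/2584 = 0.0569 → 5.7 centimorgans.

5.7 centimorgans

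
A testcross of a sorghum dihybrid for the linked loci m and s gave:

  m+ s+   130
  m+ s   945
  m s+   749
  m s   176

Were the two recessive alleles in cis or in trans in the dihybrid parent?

trans

The two most frequent classes are m+ s (945) and m s+ (749); these are the parental (non-recombinant) types.
So the F1 carried m+ s on one chromosome and m s+ on the other — the recessive alleles are on opposite chromosomes (trans / repulsion).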